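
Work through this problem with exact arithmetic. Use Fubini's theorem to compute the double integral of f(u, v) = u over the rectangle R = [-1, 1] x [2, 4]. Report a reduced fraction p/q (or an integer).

f(u, v) is a tensor product of a function of u and a function of v, and both factors are bounded continuous (hence Lebesgue integrable) on the rectangle, so Fubini's theorem applies:
  integral_R f d(m x m) = (integral_a1^b1 u du) * (integral_a2^b2 1 dv).
Inner integral in u: integral_{-1}^{1} u du = (1^2 - (-1)^2)/2
  = 0.
Inner integral in v: integral_{2}^{4} 1 dv = (4^1 - 2^1)/1
  = 2.
Product: (0) * (2) = 0.

0


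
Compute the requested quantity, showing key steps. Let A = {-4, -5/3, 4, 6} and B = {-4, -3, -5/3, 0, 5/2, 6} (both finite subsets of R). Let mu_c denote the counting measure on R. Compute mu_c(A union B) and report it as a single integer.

Counting measure on a finite set equals cardinality. By inclusion-exclusion, |A union B| = |A| + |B| - |A cap B|.
|A| = 4, |B| = 6, |A cap B| = 3.
So mu_c(A union B) = 4 + 6 - 3 = 7.

7


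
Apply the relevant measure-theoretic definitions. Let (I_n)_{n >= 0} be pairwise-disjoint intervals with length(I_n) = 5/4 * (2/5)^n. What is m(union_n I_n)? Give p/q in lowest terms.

By countable additivity of the Lebesgue measure on pairwise disjoint measurable sets,
  m(union_{n >= 0} I_n) = sum_{n >= 0} m(I_n) = sum_{n >= 0} a * r^n,
  with a = 5/4 and r = 2/5.
Since 0 < r = 2/5 < 1, the geometric series converges:
  sum_{n >= 0} a * r^n = a / (1 - r).
  = 5/4 / (1 - 2/5)
  = 5/4 / (3/5)
  = 25/12.

25/12


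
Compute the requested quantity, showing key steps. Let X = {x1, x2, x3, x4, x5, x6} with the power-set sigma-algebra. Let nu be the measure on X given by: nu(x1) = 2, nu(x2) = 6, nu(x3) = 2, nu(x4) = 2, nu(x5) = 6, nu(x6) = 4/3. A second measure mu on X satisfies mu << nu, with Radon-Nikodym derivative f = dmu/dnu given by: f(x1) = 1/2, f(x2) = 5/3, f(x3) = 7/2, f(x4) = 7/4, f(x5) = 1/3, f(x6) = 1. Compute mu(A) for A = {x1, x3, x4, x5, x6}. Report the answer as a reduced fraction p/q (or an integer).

By the defining property of the Radon-Nikodym derivative, for every measurable set A,
  mu(A) = integral_A f dnu.
Since nu is a discrete measure concentrated on the atoms of X, the integral over A reduces to the sum
  mu(A) = sum_{x in A} f(x) * nu({x}).
Computing each term:
  x1: f(x1) * nu(x1) = 1/2 * 2 = 1.
  x3: f(x3) * nu(x3) = 7/2 * 2 = 7.
  x4: f(x4) * nu(x4) = 7/4 * 2 = 7/2.
  x5: f(x5) * nu(x5) = 1/3 * 6 = 2.
  x6: f(x6) * nu(x6) = 1 * 4/3 = 4/3.
Summing: mu(A) = 1 + 7 + 7/2 + 2 + 4/3 = 89/6.

89/6


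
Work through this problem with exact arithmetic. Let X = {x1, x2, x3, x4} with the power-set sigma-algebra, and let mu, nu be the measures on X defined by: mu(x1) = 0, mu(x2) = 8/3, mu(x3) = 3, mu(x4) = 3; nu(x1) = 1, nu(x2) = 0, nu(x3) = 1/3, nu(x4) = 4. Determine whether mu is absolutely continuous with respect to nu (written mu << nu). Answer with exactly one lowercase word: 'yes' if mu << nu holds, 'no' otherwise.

mu << nu means: every nu-null measurable set is also mu-null; equivalently, for every atom x, if nu({x}) = 0 then mu({x}) = 0.
Checking each atom:
  x1: nu = 1 > 0 -> no constraint.
  x2: nu = 0, mu = 8/3 > 0 -> violates mu << nu.
  x3: nu = 1/3 > 0 -> no constraint.
  x4: nu = 4 > 0 -> no constraint.
The atom(s) x2 violate the condition (nu = 0 but mu > 0). Therefore mu is NOT absolutely continuous w.r.t. nu.

no


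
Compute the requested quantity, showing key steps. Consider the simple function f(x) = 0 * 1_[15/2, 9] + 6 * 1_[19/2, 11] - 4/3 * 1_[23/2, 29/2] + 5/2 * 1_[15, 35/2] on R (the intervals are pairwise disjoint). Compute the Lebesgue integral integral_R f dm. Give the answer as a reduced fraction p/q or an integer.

For a simple function f = sum_i c_i * 1_{A_i} with disjoint A_i,
  integral f dm = sum_i c_i * m(A_i).
Lengths of the A_i:
  m(A_1) = 9 - 15/2 = 3/2.
  m(A_2) = 11 - 19/2 = 3/2.
  m(A_3) = 29/2 - 23/2 = 3.
  m(A_4) = 35/2 - 15 = 5/2.
Contributions c_i * m(A_i):
  (0) * (3/2) = 0.
  (6) * (3/2) = 9.
  (-4/3) * (3) = -4.
  (5/2) * (5/2) = 25/4.
Total: 0 + 9 - 4 + 25/4 = 45/4.

45/4


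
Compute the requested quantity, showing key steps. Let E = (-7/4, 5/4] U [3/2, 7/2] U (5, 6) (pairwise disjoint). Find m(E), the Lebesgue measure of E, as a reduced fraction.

For pairwise disjoint intervals, m(union_i I_i) = sum_i m(I_i),
and m is invariant under swapping open/closed endpoints (single points have measure 0).
So m(E) = sum_i (b_i - a_i).
  I_1 has length 5/4 - (-7/4) = 3.
  I_2 has length 7/2 - 3/2 = 2.
  I_3 has length 6 - 5 = 1.
Summing:
  m(E) = 3 + 2 + 1 = 6.

6


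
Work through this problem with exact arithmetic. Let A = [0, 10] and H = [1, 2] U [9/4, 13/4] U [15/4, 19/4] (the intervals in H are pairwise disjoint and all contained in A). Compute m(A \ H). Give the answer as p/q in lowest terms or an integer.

The ambient interval has length m(A) = 10 - 0 = 10.
Since the holes are disjoint and sit inside A, by finite additivity
  m(H) = sum_i (b_i - a_i), and m(A \ H) = m(A) - m(H).
Computing the hole measures:
  m(H_1) = 2 - 1 = 1.
  m(H_2) = 13/4 - 9/4 = 1.
  m(H_3) = 19/4 - 15/4 = 1.
Summed: m(H) = 1 + 1 + 1 = 3.
So m(A \ H) = 10 - 3 = 7.

7


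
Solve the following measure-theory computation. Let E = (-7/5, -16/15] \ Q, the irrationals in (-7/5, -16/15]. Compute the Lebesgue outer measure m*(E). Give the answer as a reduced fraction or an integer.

The interval I = (-7/5, -16/15] has m(I) = -16/15 - (-7/5) = 1/3 (endpoints are measure-zero, so open/closed/half-open agree). Write I = (I cap Q) u (I \ Q). The rationals in I are countable, so m*(I cap Q) = 0 (cover each rational by intervals whose total length is arbitrarily small). By countable subadditivity m*(I) <= m*(I cap Q) + m*(I \ Q), hence m*(I \ Q) >= m(I) = 1/3. The reverse inequality m*(I \ Q) <= m*(I) = 1/3 is trivial since (I \ Q) is a subset of I. Therefore m*(I \ Q) = 1/3.

1/3


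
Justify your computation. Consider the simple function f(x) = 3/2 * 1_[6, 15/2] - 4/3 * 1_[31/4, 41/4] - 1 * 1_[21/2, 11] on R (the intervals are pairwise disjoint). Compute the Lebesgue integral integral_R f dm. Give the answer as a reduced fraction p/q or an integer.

For a simple function f = sum_i c_i * 1_{A_i} with disjoint A_i,
  integral f dm = sum_i c_i * m(A_i).
Lengths of the A_i:
  m(A_1) = 15/2 - 6 = 3/2.
  m(A_2) = 41/4 - 31/4 = 5/2.
  m(A_3) = 11 - 21/2 = 1/2.
Contributions c_i * m(A_i):
  (3/2) * (3/2) = 9/4.
  (-4/3) * (5/2) = -10/3.
  (-1) * (1/2) = -1/2.
Total: 9/4 - 10/3 - 1/2 = -19/12.

-19/12


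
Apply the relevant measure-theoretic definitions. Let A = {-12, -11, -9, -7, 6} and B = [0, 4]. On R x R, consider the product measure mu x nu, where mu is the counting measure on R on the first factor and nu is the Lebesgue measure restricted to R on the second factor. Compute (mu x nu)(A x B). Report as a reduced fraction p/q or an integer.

For a measurable rectangle A x B, the product measure satisfies
  (mu x nu)(A x B) = mu(A) * nu(B).
  mu(A) = 5.
  nu(B) = 4.
  (mu x nu)(A x B) = 5 * 4 = 20.

20


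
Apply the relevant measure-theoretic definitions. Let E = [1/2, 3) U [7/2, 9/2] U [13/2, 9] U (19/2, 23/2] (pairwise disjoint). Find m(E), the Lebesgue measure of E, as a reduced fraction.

For pairwise disjoint intervals, m(union_i I_i) = sum_i m(I_i),
and m is invariant under swapping open/closed endpoints (single points have measure 0).
So m(E) = sum_i (b_i - a_i).
  I_1 has length 3 - 1/2 = 5/2.
  I_2 has length 9/2 - 7/2 = 1.
  I_3 has length 9 - 13/2 = 5/2.
  I_4 has length 23/2 - 19/2 = 2.
Summing:
  m(E) = 5/2 + 1 + 5/2 + 2 = 8.

8


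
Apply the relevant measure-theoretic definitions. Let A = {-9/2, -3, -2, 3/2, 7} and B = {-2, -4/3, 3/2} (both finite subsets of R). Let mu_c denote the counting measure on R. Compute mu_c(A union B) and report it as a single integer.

Counting measure on a finite set equals cardinality. By inclusion-exclusion, |A union B| = |A| + |B| - |A cap B|.
|A| = 5, |B| = 3, |A cap B| = 2.
So mu_c(A union B) = 5 + 3 - 2 = 6.

6


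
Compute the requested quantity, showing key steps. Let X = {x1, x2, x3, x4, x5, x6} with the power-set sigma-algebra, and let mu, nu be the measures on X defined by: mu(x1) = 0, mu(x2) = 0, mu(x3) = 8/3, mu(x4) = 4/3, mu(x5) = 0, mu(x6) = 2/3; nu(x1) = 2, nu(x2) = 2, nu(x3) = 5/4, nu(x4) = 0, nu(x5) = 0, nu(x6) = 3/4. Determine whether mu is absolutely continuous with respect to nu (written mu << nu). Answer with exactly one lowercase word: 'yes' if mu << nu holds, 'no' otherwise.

mu << nu means: every nu-null measurable set is also mu-null; equivalently, for every atom x, if nu({x}) = 0 then mu({x}) = 0.
Checking each atom:
  x1: nu = 2 > 0 -> no constraint.
  x2: nu = 2 > 0 -> no constraint.
  x3: nu = 5/4 > 0 -> no constraint.
  x4: nu = 0, mu = 4/3 > 0 -> violates mu << nu.
  x5: nu = 0, mu = 0 -> consistent with mu << nu.
  x6: nu = 3/4 > 0 -> no constraint.
The atom(s) x4 violate the condition (nu = 0 but mu > 0). Therefore mu is NOT absolutely continuous w.r.t. nu.

no


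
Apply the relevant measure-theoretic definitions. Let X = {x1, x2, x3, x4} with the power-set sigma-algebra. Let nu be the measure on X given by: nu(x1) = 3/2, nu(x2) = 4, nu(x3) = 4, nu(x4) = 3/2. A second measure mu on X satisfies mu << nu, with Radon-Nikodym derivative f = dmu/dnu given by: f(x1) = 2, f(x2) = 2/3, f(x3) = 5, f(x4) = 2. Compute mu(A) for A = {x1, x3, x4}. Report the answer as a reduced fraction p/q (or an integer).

By the defining property of the Radon-Nikodym derivative, for every measurable set A,
  mu(A) = integral_A f dnu.
Since nu is a discrete measure concentrated on the atoms of X, the integral over A reduces to the sum
  mu(A) = sum_{x in A} f(x) * nu({x}).
Computing each term:
  x1: f(x1) * nu(x1) = 2 * 3/2 = 3.
  x3: f(x3) * nu(x3) = 5 * 4 = 20.
  x4: f(x4) * nu(x4) = 2 * 3/2 = 3.
Summing: mu(A) = 3 + 20 + 3 = 26.

26


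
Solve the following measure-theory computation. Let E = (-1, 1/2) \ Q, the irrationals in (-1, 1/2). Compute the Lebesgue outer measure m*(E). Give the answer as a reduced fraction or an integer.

The interval I = (-1, 1/2) has m(I) = 1/2 - (-1) = 3/2 (endpoints are measure-zero, so open/closed/half-open agree). Write I = (I cap Q) u (I \ Q). The rationals in I are countable, so m*(I cap Q) = 0 (cover each rational by intervals whose total length is arbitrarily small). By countable subadditivity m*(I) <= m*(I cap Q) + m*(I \ Q), hence m*(I \ Q) >= m(I) = 3/2. The reverse inequality m*(I \ Q) <= m*(I) = 3/2 is trivial since (I \ Q) is a subset of I. Therefore m*(I \ Q) = 3/2.

3/2


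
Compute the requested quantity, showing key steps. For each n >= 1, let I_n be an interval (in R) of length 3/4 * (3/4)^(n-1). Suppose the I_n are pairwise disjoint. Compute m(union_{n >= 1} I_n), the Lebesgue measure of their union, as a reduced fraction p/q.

By countable additivity of the Lebesgue measure on pairwise disjoint measurable sets,
  m(union_{n >= 1} I_n) = sum_{n >= 1} m(I_n) = sum_{n >= 1} a * r^(n-1),
  with a = 3/4 and r = 3/4.
Since 0 < r = 3/4 < 1, the geometric series converges:
  sum_{n >= 1} a * r^(n-1) = a / (1 - r).
  = 3/4 / (1 - 3/4)
  = 3/4 / (1/4)
  = 3.

3


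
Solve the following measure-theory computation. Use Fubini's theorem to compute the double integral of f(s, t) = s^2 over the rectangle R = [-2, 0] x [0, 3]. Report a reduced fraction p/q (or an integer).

f(s, t) is a tensor product of a function of s and a function of t, and both factors are bounded continuous (hence Lebesgue integrable) on the rectangle, so Fubini's theorem applies:
  integral_R f d(m x m) = (integral_a1^b1 s^2 ds) * (integral_a2^b2 1 dt).
Inner integral in s: integral_{-2}^{0} s^2 ds = (0^3 - (-2)^3)/3
  = 8/3.
Inner integral in t: integral_{0}^{3} 1 dt = (3^1 - 0^1)/1
  = 3.
Product: (8/3) * (3) = 8.

8


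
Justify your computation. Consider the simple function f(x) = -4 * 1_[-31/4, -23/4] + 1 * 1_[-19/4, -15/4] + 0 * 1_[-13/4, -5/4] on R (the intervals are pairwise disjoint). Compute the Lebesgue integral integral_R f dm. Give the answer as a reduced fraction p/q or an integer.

For a simple function f = sum_i c_i * 1_{A_i} with disjoint A_i,
  integral f dm = sum_i c_i * m(A_i).
Lengths of the A_i:
  m(A_1) = -23/4 - (-31/4) = 2.
  m(A_2) = -15/4 - (-19/4) = 1.
  m(A_3) = -5/4 - (-13/4) = 2.
Contributions c_i * m(A_i):
  (-4) * (2) = -8.
  (1) * (1) = 1.
  (0) * (2) = 0.
Total: -8 + 1 + 0 = -7.

-7


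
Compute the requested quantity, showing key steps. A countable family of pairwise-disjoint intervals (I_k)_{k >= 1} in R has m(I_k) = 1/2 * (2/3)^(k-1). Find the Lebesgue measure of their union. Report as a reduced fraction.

By countable additivity of the Lebesgue measure on pairwise disjoint measurable sets,
  m(union_{k >= 1} I_k) = sum_{k >= 1} m(I_k) = sum_{k >= 1} a * r^(k-1),
  with a = 1/2 and r = 2/3.
Since 0 < r = 2/3 < 1, the geometric series converges:
  sum_{k >= 1} a * r^(k-1) = a / (1 - r).
  = 1/2 / (1 - 2/3)
  = 1/2 / (1/3)
  = 3/2.

3/2


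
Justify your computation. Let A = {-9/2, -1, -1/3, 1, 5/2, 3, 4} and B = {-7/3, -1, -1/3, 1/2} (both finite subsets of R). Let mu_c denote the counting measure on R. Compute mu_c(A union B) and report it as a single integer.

Counting measure on a finite set equals cardinality. By inclusion-exclusion, |A union B| = |A| + |B| - |A cap B|.
|A| = 7, |B| = 4, |A cap B| = 2.
So mu_c(A union B) = 7 + 4 - 2 = 9.

9


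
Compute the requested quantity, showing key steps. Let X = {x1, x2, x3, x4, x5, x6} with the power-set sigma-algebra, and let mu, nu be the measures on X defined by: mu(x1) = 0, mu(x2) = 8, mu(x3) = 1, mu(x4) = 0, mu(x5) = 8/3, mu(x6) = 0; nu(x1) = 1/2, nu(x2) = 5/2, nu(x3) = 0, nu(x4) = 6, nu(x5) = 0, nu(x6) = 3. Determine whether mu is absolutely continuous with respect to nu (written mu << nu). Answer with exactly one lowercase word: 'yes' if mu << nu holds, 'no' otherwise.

mu << nu means: every nu-null measurable set is also mu-null; equivalently, for every atom x, if nu({x}) = 0 then mu({x}) = 0.
Checking each atom:
  x1: nu = 1/2 > 0 -> no constraint.
  x2: nu = 5/2 > 0 -> no constraint.
  x3: nu = 0, mu = 1 > 0 -> violates mu << nu.
  x4: nu = 6 > 0 -> no constraint.
  x5: nu = 0, mu = 8/3 > 0 -> violates mu << nu.
  x6: nu = 3 > 0 -> no constraint.
The atom(s) x3, x5 violate the condition (nu = 0 but mu > 0). Therefore mu is NOT absolutely continuous w.r.t. nu.

no


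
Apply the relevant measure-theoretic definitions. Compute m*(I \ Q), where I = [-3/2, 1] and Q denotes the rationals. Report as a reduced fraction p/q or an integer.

The interval I = [-3/2, 1] has m(I) = 1 - (-3/2) = 5/2 (endpoints are measure-zero, so open/closed/half-open agree). Write I = (I cap Q) u (I \ Q). The rationals in I are countable, so m*(I cap Q) = 0 (cover each rational by intervals whose total length is arbitrarily small). By countable subadditivity m*(I) <= m*(I cap Q) + m*(I \ Q), hence m*(I \ Q) >= m(I) = 5/2. The reverse inequality m*(I \ Q) <= m*(I) = 5/2 is trivial since (I \ Q) is a subset of I. Therefore m*(I \ Q) = 5/2.

5/2


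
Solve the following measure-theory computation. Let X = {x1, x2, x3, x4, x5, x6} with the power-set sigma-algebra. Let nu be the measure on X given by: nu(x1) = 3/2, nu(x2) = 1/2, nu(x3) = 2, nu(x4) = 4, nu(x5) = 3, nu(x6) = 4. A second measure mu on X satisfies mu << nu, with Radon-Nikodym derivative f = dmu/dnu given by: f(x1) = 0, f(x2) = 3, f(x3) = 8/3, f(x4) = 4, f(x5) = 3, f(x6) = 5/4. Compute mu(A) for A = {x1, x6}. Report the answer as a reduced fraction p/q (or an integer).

By the defining property of the Radon-Nikodym derivative, for every measurable set A,
  mu(A) = integral_A f dnu.
Since nu is a discrete measure concentrated on the atoms of X, the integral over A reduces to the sum
  mu(A) = sum_{x in A} f(x) * nu({x}).
Computing each term:
  x1: f(x1) * nu(x1) = 0 * 3/2 = 0.
  x6: f(x6) * nu(x6) = 5/4 * 4 = 5.
Summing: mu(A) = 0 + 5 = 5.

5


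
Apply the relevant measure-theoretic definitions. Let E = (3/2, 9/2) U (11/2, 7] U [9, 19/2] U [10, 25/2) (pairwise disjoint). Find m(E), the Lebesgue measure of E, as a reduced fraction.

For pairwise disjoint intervals, m(union_i I_i) = sum_i m(I_i),
and m is invariant under swapping open/closed endpoints (single points have measure 0).
So m(E) = sum_i (b_i - a_i).
  I_1 has length 9/2 - 3/2 = 3.
  I_2 has length 7 - 11/2 = 3/2.
  I_3 has length 19/2 - 9 = 1/2.
  I_4 has length 25/2 - 10 = 5/2.
Summing:
  m(E) = 3 + 3/2 + 1/2 + 5/2 = 15/2.

15/2


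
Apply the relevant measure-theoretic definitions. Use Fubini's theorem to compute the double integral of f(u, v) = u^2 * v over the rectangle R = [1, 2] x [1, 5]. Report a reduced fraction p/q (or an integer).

f(u, v) is a tensor product of a function of u and a function of v, and both factors are bounded continuous (hence Lebesgue integrable) on the rectangle, so Fubini's theorem applies:
  integral_R f d(m x m) = (integral_a1^b1 u^2 du) * (integral_a2^b2 v dv).
Inner integral in u: integral_{1}^{2} u^2 du = (2^3 - 1^3)/3
  = 7/3.
Inner integral in v: integral_{1}^{5} v dv = (5^2 - 1^2)/2
  = 12.
Product: (7/3) * (12) = 28.

28


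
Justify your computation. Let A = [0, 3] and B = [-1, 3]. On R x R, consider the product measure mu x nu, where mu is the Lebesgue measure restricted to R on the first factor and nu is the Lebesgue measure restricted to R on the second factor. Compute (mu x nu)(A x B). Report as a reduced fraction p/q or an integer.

For a measurable rectangle A x B, the product measure satisfies
  (mu x nu)(A x B) = mu(A) * nu(B).
  mu(A) = 3.
  nu(B) = 4.
  (mu x nu)(A x B) = 3 * 4 = 12.

12


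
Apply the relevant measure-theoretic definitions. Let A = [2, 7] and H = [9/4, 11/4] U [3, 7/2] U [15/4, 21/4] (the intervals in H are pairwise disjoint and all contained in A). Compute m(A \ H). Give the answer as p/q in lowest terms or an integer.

The ambient interval has length m(A) = 7 - 2 = 5.
Since the holes are disjoint and sit inside A, by finite additivity
  m(H) = sum_i (b_i - a_i), and m(A \ H) = m(A) - m(H).
Computing the hole measures:
  m(H_1) = 11/4 - 9/4 = 1/2.
  m(H_2) = 7/2 - 3 = 1/2.
  m(H_3) = 21/4 - 15/4 = 3/2.
Summed: m(H) = 1/2 + 1/2 + 3/2 = 5/2.
So m(A \ H) = 5 - 5/2 = 5/2.

5/2


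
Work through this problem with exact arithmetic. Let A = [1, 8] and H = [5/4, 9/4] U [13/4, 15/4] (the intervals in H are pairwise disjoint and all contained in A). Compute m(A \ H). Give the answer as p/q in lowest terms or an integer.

The ambient interval has length m(A) = 8 - 1 = 7.
Since the holes are disjoint and sit inside A, by finite additivity
  m(H) = sum_i (b_i - a_i), and m(A \ H) = m(A) - m(H).
Computing the hole measures:
  m(H_1) = 9/4 - 5/4 = 1.
  m(H_2) = 15/4 - 13/4 = 1/2.
Summed: m(H) = 1 + 1/2 = 3/2.
So m(A \ H) = 7 - 3/2 = 11/2.

11/2


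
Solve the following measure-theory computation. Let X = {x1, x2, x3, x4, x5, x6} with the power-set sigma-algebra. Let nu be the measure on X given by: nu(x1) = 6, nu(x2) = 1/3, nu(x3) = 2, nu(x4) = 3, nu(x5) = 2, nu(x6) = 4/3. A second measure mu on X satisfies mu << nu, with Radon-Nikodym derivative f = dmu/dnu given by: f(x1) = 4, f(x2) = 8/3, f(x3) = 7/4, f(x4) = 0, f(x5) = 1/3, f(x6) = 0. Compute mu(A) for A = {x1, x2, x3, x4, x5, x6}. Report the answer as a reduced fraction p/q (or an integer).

By the defining property of the Radon-Nikodym derivative, for every measurable set A,
  mu(A) = integral_A f dnu.
Since nu is a discrete measure concentrated on the atoms of X, the integral over A reduces to the sum
  mu(A) = sum_{x in A} f(x) * nu({x}).
Computing each term:
  x1: f(x1) * nu(x1) = 4 * 6 = 24.
  x2: f(x2) * nu(x2) = 8/3 * 1/3 = 8/9.
  x3: f(x3) * nu(x3) = 7/4 * 2 = 7/2.
  x4: f(x4) * nu(x4) = 0 * 3 = 0.
  x5: f(x5) * nu(x5) = 1/3 * 2 = 2/3.
  x6: f(x6) * nu(x6) = 0 * 4/3 = 0.
Summing: mu(A) = 24 + 8/9 + 7/2 + 0 + 2/3 + 0 = 523/18.

523/18


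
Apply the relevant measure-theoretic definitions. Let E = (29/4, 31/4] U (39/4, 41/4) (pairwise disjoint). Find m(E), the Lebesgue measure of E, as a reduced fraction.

For pairwise disjoint intervals, m(union_i I_i) = sum_i m(I_i),
and m is invariant under swapping open/closed endpoints (single points have measure 0).
So m(E) = sum_i (b_i - a_i).
  I_1 has length 31/4 - 29/4 = 1/2.
  I_2 has length 41/4 - 39/4 = 1/2.
Summing:
  m(E) = 1/2 + 1/2 = 1.

1


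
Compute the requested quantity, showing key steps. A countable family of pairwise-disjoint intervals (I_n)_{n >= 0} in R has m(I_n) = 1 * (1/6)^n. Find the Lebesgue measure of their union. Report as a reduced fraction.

By countable additivity of the Lebesgue measure on pairwise disjoint measurable sets,
  m(union_{n >= 0} I_n) = sum_{n >= 0} m(I_n) = sum_{n >= 0} a * r^n,
  with a = 1 and r = 1/6.
Since 0 < r = 1/6 < 1, the geometric series converges:
  sum_{n >= 0} a * r^n = a / (1 - r).
  = 1 / (1 - 1/6)
  = 1 / (5/6)
  = 6/5.

6/5


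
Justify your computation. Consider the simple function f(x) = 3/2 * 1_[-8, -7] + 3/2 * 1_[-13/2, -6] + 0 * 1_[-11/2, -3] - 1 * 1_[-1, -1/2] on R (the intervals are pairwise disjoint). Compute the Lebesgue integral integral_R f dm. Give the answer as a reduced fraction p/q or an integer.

For a simple function f = sum_i c_i * 1_{A_i} with disjoint A_i,
  integral f dm = sum_i c_i * m(A_i).
Lengths of the A_i:
  m(A_1) = -7 - (-8) = 1.
  m(A_2) = -6 - (-13/2) = 1/2.
  m(A_3) = -3 - (-11/2) = 5/2.
  m(A_4) = -1/2 - (-1) = 1/2.
Contributions c_i * m(A_i):
  (3/2) * (1) = 3/2.
  (3/2) * (1/2) = 3/4.
  (0) * (5/2) = 0.
  (-1) * (1/2) = -1/2.
Total: 3/2 + 3/4 + 0 - 1/2 = 7/4.

7/4


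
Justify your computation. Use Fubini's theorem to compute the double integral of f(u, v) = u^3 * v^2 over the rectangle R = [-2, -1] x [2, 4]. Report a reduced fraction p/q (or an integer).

f(u, v) is a tensor product of a function of u and a function of v, and both factors are bounded continuous (hence Lebesgue integrable) on the rectangle, so Fubini's theorem applies:
  integral_R f d(m x m) = (integral_a1^b1 u^3 du) * (integral_a2^b2 v^2 dv).
Inner integral in u: integral_{-2}^{-1} u^3 du = ((-1)^4 - (-2)^4)/4
  = -15/4.
Inner integral in v: integral_{2}^{4} v^2 dv = (4^3 - 2^3)/3
  = 56/3.
Product: (-15/4) * (56/3) = -70.

-70


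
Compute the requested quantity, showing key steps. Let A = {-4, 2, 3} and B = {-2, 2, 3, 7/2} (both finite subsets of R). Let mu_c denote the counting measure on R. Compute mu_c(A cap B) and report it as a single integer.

Counting measure on a finite set equals cardinality. mu_c(A cap B) = |A cap B| (elements appearing in both).
Enumerating the elements of A that also lie in B gives 2 element(s).
So mu_c(A cap B) = 2.

2


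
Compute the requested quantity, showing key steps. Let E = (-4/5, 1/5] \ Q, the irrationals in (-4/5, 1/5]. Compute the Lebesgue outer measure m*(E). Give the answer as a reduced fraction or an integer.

The interval I = (-4/5, 1/5] has m(I) = 1/5 - (-4/5) = 1 (endpoints are measure-zero, so open/closed/half-open agree). Write I = (I cap Q) u (I \ Q). The rationals in I are countable, so m*(I cap Q) = 0 (cover each rational by intervals whose total length is arbitrarily small). By countable subadditivity m*(I) <= m*(I cap Q) + m*(I \ Q), hence m*(I \ Q) >= m(I) = 1. The reverse inequality m*(I \ Q) <= m*(I) = 1 is trivial since (I \ Q) is a subset of I. Therefore m*(I \ Q) = 1.

1


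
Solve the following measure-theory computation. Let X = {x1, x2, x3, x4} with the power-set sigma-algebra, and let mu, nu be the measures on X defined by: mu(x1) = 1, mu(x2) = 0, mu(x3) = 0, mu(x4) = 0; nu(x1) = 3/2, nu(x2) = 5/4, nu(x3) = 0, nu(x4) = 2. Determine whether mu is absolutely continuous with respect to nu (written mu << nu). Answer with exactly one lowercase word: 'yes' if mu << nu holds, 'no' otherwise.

mu << nu means: every nu-null measurable set is also mu-null; equivalently, for every atom x, if nu({x}) = 0 then mu({x}) = 0.
Checking each atom:
  x1: nu = 3/2 > 0 -> no constraint.
  x2: nu = 5/4 > 0 -> no constraint.
  x3: nu = 0, mu = 0 -> consistent with mu << nu.
  x4: nu = 2 > 0 -> no constraint.
No atom violates the condition. Therefore mu << nu.

yes


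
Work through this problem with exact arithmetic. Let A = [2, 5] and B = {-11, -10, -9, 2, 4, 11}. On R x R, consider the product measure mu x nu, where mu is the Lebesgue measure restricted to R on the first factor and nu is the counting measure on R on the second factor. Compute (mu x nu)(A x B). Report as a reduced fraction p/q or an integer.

For a measurable rectangle A x B, the product measure satisfies
  (mu x nu)(A x B) = mu(A) * nu(B).
  mu(A) = 3.
  nu(B) = 6.
  (mu x nu)(A x B) = 3 * 6 = 18.

18


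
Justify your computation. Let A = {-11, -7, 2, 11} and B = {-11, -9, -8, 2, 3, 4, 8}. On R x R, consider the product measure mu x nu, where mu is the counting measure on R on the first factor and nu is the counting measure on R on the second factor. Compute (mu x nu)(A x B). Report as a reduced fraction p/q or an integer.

For a measurable rectangle A x B, the product measure satisfies
  (mu x nu)(A x B) = mu(A) * nu(B).
  mu(A) = 4.
  nu(B) = 7.
  (mu x nu)(A x B) = 4 * 7 = 28.

28


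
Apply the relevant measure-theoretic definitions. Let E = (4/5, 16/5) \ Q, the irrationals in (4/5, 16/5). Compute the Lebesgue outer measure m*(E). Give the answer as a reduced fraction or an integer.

The interval I = (4/5, 16/5) has m(I) = 16/5 - 4/5 = 12/5 (endpoints are measure-zero, so open/closed/half-open agree). Write I = (I cap Q) u (I \ Q). The rationals in I are countable, so m*(I cap Q) = 0 (cover each rational by intervals whose total length is arbitrarily small). By countable subadditivity m*(I) <= m*(I cap Q) + m*(I \ Q), hence m*(I \ Q) >= m(I) = 12/5. The reverse inequality m*(I \ Q) <= m*(I) = 12/5 is trivial since (I \ Q) is a subset of I. Therefore m*(I \ Q) = 12/5.

12/5


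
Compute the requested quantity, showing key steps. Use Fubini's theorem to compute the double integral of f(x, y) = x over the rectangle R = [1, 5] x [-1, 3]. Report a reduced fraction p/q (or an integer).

f(x, y) is a tensor product of a function of x and a function of y, and both factors are bounded continuous (hence Lebesgue integrable) on the rectangle, so Fubini's theorem applies:
  integral_R f d(m x m) = (integral_a1^b1 x dx) * (integral_a2^b2 1 dy).
Inner integral in x: integral_{1}^{5} x dx = (5^2 - 1^2)/2
  = 12.
Inner integral in y: integral_{-1}^{3} 1 dy = (3^1 - (-1)^1)/1
  = 4.
Product: (12) * (4) = 48.

48


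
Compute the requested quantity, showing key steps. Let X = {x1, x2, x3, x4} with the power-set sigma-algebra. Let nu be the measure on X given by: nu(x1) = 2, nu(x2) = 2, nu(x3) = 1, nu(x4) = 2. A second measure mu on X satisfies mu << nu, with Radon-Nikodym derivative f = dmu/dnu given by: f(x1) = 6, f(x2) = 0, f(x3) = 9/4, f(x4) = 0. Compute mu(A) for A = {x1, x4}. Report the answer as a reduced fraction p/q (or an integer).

By the defining property of the Radon-Nikodym derivative, for every measurable set A,
  mu(A) = integral_A f dnu.
Since nu is a discrete measure concentrated on the atoms of X, the integral over A reduces to the sum
  mu(A) = sum_{x in A} f(x) * nu({x}).
Computing each term:
  x1: f(x1) * nu(x1) = 6 * 2 = 12.
  x4: f(x4) * nu(x4) = 0 * 2 = 0.
Summing: mu(A) = 12 + 0 = 12.

12


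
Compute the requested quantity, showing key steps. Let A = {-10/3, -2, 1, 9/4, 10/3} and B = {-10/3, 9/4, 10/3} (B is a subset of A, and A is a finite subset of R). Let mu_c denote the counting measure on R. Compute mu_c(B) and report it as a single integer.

Counting measure assigns mu_c(E) = |E| (number of elements) when E is finite.
B has 3 element(s), so mu_c(B) = 3.

3


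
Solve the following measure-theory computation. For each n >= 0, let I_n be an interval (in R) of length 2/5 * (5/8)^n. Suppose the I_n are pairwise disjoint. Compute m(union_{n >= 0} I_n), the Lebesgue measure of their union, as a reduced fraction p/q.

By countable additivity of the Lebesgue measure on pairwise disjoint measurable sets,
  m(union_{n >= 0} I_n) = sum_{n >= 0} m(I_n) = sum_{n >= 0} a * r^n,
  with a = 2/5 and r = 5/8.
Since 0 < r = 5/8 < 1, the geometric series converges:
  sum_{n >= 0} a * r^n = a / (1 - r).
  = 2/5 / (1 - 5/8)
  = 2/5 / (3/8)
  = 16/15.

16/15


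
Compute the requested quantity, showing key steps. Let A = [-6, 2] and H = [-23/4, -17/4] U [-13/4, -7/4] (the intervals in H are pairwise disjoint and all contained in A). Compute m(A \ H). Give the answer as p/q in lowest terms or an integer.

The ambient interval has length m(A) = 2 - (-6) = 8.
Since the holes are disjoint and sit inside A, by finite additivity
  m(H) = sum_i (b_i - a_i), and m(A \ H) = m(A) - m(H).
Computing the hole measures:
  m(H_1) = -17/4 - (-23/4) = 3/2.
  m(H_2) = -7/4 - (-13/4) = 3/2.
Summed: m(H) = 3/2 + 3/2 = 3.
So m(A \ H) = 8 - 3 = 5.

5


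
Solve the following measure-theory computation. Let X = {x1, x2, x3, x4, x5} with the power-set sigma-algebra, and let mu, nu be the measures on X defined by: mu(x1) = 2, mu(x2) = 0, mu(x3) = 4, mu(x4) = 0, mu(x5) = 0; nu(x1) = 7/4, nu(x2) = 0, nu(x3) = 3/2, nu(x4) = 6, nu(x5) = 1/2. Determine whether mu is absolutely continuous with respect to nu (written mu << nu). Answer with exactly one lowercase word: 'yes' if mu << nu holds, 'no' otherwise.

mu << nu means: every nu-null measurable set is also mu-null; equivalently, for every atom x, if nu({x}) = 0 then mu({x}) = 0.
Checking each atom:
  x1: nu = 7/4 > 0 -> no constraint.
  x2: nu = 0, mu = 0 -> consistent with mu << nu.
  x3: nu = 3/2 > 0 -> no constraint.
  x4: nu = 6 > 0 -> no constraint.
  x5: nu = 1/2 > 0 -> no constraint.
No atom violates the condition. Therefore mu << nu.

yes


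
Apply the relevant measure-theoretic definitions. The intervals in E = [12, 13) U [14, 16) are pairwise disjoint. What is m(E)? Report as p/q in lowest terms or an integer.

For pairwise disjoint intervals, m(union_i I_i) = sum_i m(I_i),
and m is invariant under swapping open/closed endpoints (single points have measure 0).
So m(E) = sum_i (b_i - a_i).
  I_1 has length 13 - 12 = 1.
  I_2 has length 16 - 14 = 2.
Summing:
  m(E) = 1 + 2 = 3.

3


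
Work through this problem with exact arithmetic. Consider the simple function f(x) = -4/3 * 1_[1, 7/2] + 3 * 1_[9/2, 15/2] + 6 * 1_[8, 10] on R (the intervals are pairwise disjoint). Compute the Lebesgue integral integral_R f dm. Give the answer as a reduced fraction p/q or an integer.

For a simple function f = sum_i c_i * 1_{A_i} with disjoint A_i,
  integral f dm = sum_i c_i * m(A_i).
Lengths of the A_i:
  m(A_1) = 7/2 - 1 = 5/2.
  m(A_2) = 15/2 - 9/2 = 3.
  m(A_3) = 10 - 8 = 2.
Contributions c_i * m(A_i):
  (-4/3) * (5/2) = -10/3.
  (3) * (3) = 9.
  (6) * (2) = 12.
Total: -10/3 + 9 + 12 = 53/3.

53/3


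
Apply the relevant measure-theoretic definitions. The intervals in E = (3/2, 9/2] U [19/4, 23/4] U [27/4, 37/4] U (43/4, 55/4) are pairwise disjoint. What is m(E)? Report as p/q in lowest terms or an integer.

For pairwise disjoint intervals, m(union_i I_i) = sum_i m(I_i),
and m is invariant under swapping open/closed endpoints (single points have measure 0).
So m(E) = sum_i (b_i - a_i).
  I_1 has length 9/2 - 3/2 = 3.
  I_2 has length 23/4 - 19/4 = 1.
  I_3 has length 37/4 - 27/4 = 5/2.
  I_4 has length 55/4 - 43/4 = 3.
Summing:
  m(E) = 3 + 1 + 5/2 + 3 = 19/2.

19/2


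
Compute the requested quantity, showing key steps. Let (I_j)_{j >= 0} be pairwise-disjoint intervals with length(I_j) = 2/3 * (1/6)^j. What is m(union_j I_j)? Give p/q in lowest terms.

By countable additivity of the Lebesgue measure on pairwise disjoint measurable sets,
  m(union_{j >= 0} I_j) = sum_{j >= 0} m(I_j) = sum_{j >= 0} a * r^j,
  with a = 2/3 and r = 1/6.
Since 0 < r = 1/6 < 1, the geometric series converges:
  sum_{j >= 0} a * r^j = a / (1 - r).
  = 2/3 / (1 - 1/6)
  = 2/3 / (5/6)
  = 4/5.

4/5


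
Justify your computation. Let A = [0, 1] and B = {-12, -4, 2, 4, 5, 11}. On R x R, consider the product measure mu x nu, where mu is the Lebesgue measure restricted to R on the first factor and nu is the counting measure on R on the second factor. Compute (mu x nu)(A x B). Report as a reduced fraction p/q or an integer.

For a measurable rectangle A x B, the product measure satisfies
  (mu x nu)(A x B) = mu(A) * nu(B).
  mu(A) = 1.
  nu(B) = 6.
  (mu x nu)(A x B) = 1 * 6 = 6.

6


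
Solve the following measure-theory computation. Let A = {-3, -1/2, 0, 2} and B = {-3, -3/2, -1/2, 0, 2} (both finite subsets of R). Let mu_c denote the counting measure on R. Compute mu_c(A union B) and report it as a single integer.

Counting measure on a finite set equals cardinality. By inclusion-exclusion, |A union B| = |A| + |B| - |A cap B|.
|A| = 4, |B| = 5, |A cap B| = 4.
So mu_c(A union B) = 4 + 5 - 4 = 5.

5


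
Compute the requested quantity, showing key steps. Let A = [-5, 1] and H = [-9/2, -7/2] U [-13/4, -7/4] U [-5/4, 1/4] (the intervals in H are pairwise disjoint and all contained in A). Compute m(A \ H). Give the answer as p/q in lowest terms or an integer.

The ambient interval has length m(A) = 1 - (-5) = 6.
Since the holes are disjoint and sit inside A, by finite additivity
  m(H) = sum_i (b_i - a_i), and m(A \ H) = m(A) - m(H).
Computing the hole measures:
  m(H_1) = -7/2 - (-9/2) = 1.
  m(H_2) = -7/4 - (-13/4) = 3/2.
  m(H_3) = 1/4 - (-5/4) = 3/2.
Summed: m(H) = 1 + 3/2 + 3/2 = 4.
So m(A \ H) = 6 - 4 = 2.

2


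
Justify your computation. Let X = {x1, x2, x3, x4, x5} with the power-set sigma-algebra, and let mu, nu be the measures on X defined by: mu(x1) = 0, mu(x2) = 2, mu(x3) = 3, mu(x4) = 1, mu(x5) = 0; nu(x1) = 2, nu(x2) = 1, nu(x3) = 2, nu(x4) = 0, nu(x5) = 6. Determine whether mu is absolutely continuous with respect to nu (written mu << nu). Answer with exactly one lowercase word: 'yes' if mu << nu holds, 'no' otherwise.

mu << nu means: every nu-null measurable set is also mu-null; equivalently, for every atom x, if nu({x}) = 0 then mu({x}) = 0.
Checking each atom:
  x1: nu = 2 > 0 -> no constraint.
  x2: nu = 1 > 0 -> no constraint.
  x3: nu = 2 > 0 -> no constraint.
  x4: nu = 0, mu = 1 > 0 -> violates mu << nu.
  x5: nu = 6 > 0 -> no constraint.
The atom(s) x4 violate the condition (nu = 0 but mu > 0). Therefore mu is NOT absolutely continuous w.r.t. nu.

no


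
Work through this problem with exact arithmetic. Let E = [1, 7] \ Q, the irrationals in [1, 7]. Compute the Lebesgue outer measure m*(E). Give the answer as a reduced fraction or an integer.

The interval I = [1, 7] has m(I) = 7 - 1 = 6 (endpoints are measure-zero, so open/closed/half-open agree). Write I = (I cap Q) u (I \ Q). The rationals in I are countable, so m*(I cap Q) = 0 (cover each rational by intervals whose total length is arbitrarily small). By countable subadditivity m*(I) <= m*(I cap Q) + m*(I \ Q), hence m*(I \ Q) >= m(I) = 6. The reverse inequality m*(I \ Q) <= m*(I) = 6 is trivial since (I \ Q) is a subset of I. Therefore m*(I \ Q) = 6.

6


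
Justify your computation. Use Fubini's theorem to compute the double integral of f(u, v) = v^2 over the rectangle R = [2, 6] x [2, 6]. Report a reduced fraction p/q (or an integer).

f(u, v) is a tensor product of a function of u and a function of v, and both factors are bounded continuous (hence Lebesgue integrable) on the rectangle, so Fubini's theorem applies:
  integral_R f d(m x m) = (integral_a1^b1 1 du) * (integral_a2^b2 v^2 dv).
Inner integral in u: integral_{2}^{6} 1 du = (6^1 - 2^1)/1
  = 4.
Inner integral in v: integral_{2}^{6} v^2 dv = (6^3 - 2^3)/3
  = 208/3.
Product: (4) * (208/3) = 832/3.

832/3


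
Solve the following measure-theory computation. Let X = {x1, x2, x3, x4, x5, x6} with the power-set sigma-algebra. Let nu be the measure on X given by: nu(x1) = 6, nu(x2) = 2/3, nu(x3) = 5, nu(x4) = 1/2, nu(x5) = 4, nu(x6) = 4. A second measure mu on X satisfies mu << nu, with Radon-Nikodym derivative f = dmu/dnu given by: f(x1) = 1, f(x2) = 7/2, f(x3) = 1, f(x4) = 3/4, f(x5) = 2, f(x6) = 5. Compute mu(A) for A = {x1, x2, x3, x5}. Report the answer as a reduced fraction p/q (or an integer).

By the defining property of the Radon-Nikodym derivative, for every measurable set A,
  mu(A) = integral_A f dnu.
Since nu is a discrete measure concentrated on the atoms of X, the integral over A reduces to the sum
  mu(A) = sum_{x in A} f(x) * nu({x}).
Computing each term:
  x1: f(x1) * nu(x1) = 1 * 6 = 6.
  x2: f(x2) * nu(x2) = 7/2 * 2/3 = 7/3.
  x3: f(x3) * nu(x3) = 1 * 5 = 5.
  x5: f(x5) * nu(x5) = 2 * 4 = 8.
Summing: mu(A) = 6 + 7/3 + 5 + 8 = 64/3.

64/3


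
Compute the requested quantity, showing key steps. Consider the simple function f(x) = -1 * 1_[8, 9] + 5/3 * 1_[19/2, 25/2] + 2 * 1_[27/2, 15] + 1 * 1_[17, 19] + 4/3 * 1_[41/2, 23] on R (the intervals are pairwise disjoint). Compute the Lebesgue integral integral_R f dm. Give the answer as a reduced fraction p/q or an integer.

For a simple function f = sum_i c_i * 1_{A_i} with disjoint A_i,
  integral f dm = sum_i c_i * m(A_i).
Lengths of the A_i:
  m(A_1) = 9 - 8 = 1.
  m(A_2) = 25/2 - 19/2 = 3.
  m(A_3) = 15 - 27/2 = 3/2.
  m(A_4) = 19 - 17 = 2.
  m(A_5) = 23 - 41/2 = 5/2.
Contributions c_i * m(A_i):
  (-1) * (1) = -1.
  (5/3) * (3) = 5.
  (2) * (3/2) = 3.
  (1) * (2) = 2.
  (4/3) * (5/2) = 10/3.
Total: -1 + 5 + 3 + 2 + 10/3 = 37/3.

37/3


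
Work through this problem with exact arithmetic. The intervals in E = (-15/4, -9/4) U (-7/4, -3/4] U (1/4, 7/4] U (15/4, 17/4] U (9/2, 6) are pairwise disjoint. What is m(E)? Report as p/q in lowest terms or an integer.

For pairwise disjoint intervals, m(union_i I_i) = sum_i m(I_i),
and m is invariant under swapping open/closed endpoints (single points have measure 0).
So m(E) = sum_i (b_i - a_i).
  I_1 has length -9/4 - (-15/4) = 3/2.
  I_2 has length -3/4 - (-7/4) = 1.
  I_3 has length 7/4 - 1/4 = 3/2.
  I_4 has length 17/4 - 15/4 = 1/2.
  I_5 has length 6 - 9/2 = 3/2.
Summing:
  m(E) = 3/2 + 1 + 3/2 + 1/2 + 3/2 = 6.

6


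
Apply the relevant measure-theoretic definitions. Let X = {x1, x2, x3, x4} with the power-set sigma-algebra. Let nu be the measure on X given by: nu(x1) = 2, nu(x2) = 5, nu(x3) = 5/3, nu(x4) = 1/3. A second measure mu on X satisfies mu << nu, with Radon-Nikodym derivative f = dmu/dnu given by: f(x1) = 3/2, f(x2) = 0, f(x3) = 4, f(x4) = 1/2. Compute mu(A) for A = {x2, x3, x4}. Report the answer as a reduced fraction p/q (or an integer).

By the defining property of the Radon-Nikodym derivative, for every measurable set A,
  mu(A) = integral_A f dnu.
Since nu is a discrete measure concentrated on the atoms of X, the integral over A reduces to the sum
  mu(A) = sum_{x in A} f(x) * nu({x}).
Computing each term:
  x2: f(x2) * nu(x2) = 0 * 5 = 0.
  x3: f(x3) * nu(x3) = 4 * 5/3 = 20/3.
  x4: f(x4) * nu(x4) = 1/2 * 1/3 = 1/6.
Summing: mu(A) = 0 + 20/3 + 1/6 = 41/6.

41/6


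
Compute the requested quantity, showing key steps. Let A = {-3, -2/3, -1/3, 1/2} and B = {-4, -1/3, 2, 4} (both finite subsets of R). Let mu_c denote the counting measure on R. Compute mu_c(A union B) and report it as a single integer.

Counting measure on a finite set equals cardinality. By inclusion-exclusion, |A union B| = |A| + |B| - |A cap B|.
|A| = 4, |B| = 4, |A cap B| = 1.
So mu_c(A union B) = 4 + 4 - 1 = 7.

7


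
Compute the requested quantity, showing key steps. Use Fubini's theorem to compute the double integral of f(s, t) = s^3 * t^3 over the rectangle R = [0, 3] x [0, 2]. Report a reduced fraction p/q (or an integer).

f(s, t) is a tensor product of a function of s and a function of t, and both factors are bounded continuous (hence Lebesgue integrable) on the rectangle, so Fubini's theorem applies:
  integral_R f d(m x m) = (integral_a1^b1 s^3 ds) * (integral_a2^b2 t^3 dt).
Inner integral in s: integral_{0}^{3} s^3 ds = (3^4 - 0^4)/4
  = 81/4.
Inner integral in t: integral_{0}^{2} t^3 dt = (2^4 - 0^4)/4
  = 4.
Product: (81/4) * (4) = 81.

81


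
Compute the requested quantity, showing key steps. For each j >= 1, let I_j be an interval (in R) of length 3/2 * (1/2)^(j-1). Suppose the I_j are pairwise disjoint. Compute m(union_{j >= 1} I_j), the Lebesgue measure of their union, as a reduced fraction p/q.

By countable additivity of the Lebesgue measure on pairwise disjoint measurable sets,
  m(union_{j >= 1} I_j) = sum_{j >= 1} m(I_j) = sum_{j >= 1} a * r^(j-1),
  with a = 3/2 and r = 1/2.
Since 0 < r = 1/2 < 1, the geometric series converges:
  sum_{j >= 1} a * r^(j-1) = a / (1 - r).
  = 3/2 / (1 - 1/2)
  = 3/2 / (1/2)
  = 3.

3
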